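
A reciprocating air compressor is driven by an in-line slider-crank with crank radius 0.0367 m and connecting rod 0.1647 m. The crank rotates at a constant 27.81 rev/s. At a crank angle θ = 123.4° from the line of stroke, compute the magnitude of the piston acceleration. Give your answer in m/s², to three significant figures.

ω = 2π·27.8 = 174.7 rad/s
x(θ) = r cosθ + √(L² − r² sin²θ); with ω constant, a = ω²·d²x/dθ².
d²x/dθ² = −r cosθ − r²(cos2θ)/√u − r⁴ sin²2θ/(4u^{3/2}),  u = L² − r² sin²θ = 0.0261873 m².
Substituting r = 0.0367 m, L = 0.1647 m, θ = 123.4°: d²x/dθ² = +0.023391 m.
a = ω²·d²x/dθ² = (174.7)²·(+0.023391) = +714.19 m/s²;  |a| = 714.19 m/s².

714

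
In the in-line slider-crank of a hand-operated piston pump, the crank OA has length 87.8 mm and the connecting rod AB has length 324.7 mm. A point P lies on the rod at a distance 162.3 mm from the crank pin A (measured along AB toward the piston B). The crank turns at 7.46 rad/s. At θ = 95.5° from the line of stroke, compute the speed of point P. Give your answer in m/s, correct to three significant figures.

ω = 7.46 rad/s.  Crank-pin speed |V_A| = rω = 0.65499 m/s, perpendicular to OA.
Rod angle: sinφ = −(r/L) sinθ ⇒ φ = -15.614°; ω_rod = −rω cosθ/√(L²−r²sin²θ) = +0.20075 rad/s.
V_P = V_A + ω_rod × AP, with AP = 0.1623 m along the rod.
Components: V_Px = −rω sinθ − a·ω_rod·sinφ = -0.6432 m/s;  V_Py = rω cosθ + a·ω_rod·cosφ = -0.031399 m/s.
|V_P| = √(V_Px² + V_Py²) = 0.64397 m/s.

0.644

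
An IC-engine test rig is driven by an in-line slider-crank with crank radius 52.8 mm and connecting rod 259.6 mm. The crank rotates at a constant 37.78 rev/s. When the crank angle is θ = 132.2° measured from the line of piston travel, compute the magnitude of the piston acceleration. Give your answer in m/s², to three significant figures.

ω = 2π·37.8 = 237.4 rad/s
x(θ) = r cosθ + √(L² − r² sin²θ); with ω constant, a = ω²·d²x/dθ².
d²x/dθ² = −r cosθ − r²(cos2θ)/√u − r⁴ sin²2θ/(4u^{3/2}),  u = L² − r² sin²θ = 0.0658622 m².
Substituting r = 0.0528 m, L = 0.2596 m, θ = 132.2°: d²x/dθ² = +0.036413 m.
a = ω²·d²x/dθ² = (237.4)²·(+0.036413) = +2051.8 m/s²;  |a| = 2051.8 m/s².

2050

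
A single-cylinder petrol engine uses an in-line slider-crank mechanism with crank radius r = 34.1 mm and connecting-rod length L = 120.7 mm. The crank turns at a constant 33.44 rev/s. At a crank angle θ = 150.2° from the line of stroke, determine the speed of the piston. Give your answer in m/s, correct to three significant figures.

ω = 2π·33.4 = 210.1 rad/s
For an in-line slider-crank, x = r cosθ + √(L² − r² sin²θ), so v = −rω sinθ·[1 + r cosθ/√(L² − r² sin²θ)].
With r = 0.0341 m, L = 0.1207 m, θ = 150.2°: √(L² − r² sin²θ) = 0.1195 m.
v = −0.0341·210.1·0.49697·[1 + 0.0341·-0.86777/0.1195] = -2.679 m/s.
|v| = 2.679 m/s.

2.68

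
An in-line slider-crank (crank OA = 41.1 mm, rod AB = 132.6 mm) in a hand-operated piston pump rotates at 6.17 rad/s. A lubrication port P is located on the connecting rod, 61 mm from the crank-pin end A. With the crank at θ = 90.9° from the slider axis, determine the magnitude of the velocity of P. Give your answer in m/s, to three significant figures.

ω = 6.17 rad/s.  Crank-pin speed |V_A| = rω = 0.25359 m/s, perpendicular to OA.
Rod angle: sinφ = −(r/L) sinθ ⇒ φ = -18.054°; ω_rod = −rω cosθ/√(L²−r²sin²θ) = +0.031595 rad/s.
V_P = V_A + ω_rod × AP, with AP = 0.061 m along the rod.
Components: V_Px = −rω sinθ − a·ω_rod·sinφ = -0.25296 m/s;  V_Py = rω cosθ + a·ω_rod·cosφ = -0.0021508 m/s.
|V_P| = √(V_Px² + V_Py²) = 0.25297 m/s.

0.253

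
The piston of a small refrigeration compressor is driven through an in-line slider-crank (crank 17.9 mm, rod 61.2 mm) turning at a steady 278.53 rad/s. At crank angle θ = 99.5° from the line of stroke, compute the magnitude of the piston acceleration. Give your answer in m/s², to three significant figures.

ω = 278.5 rad/s
x(θ) = r cosθ + √(L² − r² sin²θ); with ω constant, a = ω²·d²x/dθ².
d²x/dθ² = −r cosθ − r²(cos2θ)/√u − r⁴ sin²2θ/(4u^{3/2}),  u = L² − r² sin²θ = 0.00343376 m².
Substituting r = 0.0179 m, L = 0.0612 m, θ = 99.5°: d²x/dθ² = +0.0081108 m.
a = ω²·d²x/dθ² = (278.5)²·(+0.0081108) = +629.23 m/s²;  |a| = 629.23 m/s².

629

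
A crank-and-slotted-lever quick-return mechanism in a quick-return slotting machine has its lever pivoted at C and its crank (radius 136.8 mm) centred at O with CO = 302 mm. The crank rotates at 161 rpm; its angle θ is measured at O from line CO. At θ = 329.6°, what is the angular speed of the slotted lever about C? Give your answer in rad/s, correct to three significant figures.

ω = 16.86 rad/s (from 161 rpm).
Crank pin A relative to C: A = (d + r cosθ, r sinθ); lever angle φ = atan2(r sinθ, d + r cosθ).
Differentiating tanφ: φ̇ = rω(d cosθ + r)/(d² + r² + 2dr cosθ).
d² + r² + 2dr cosθ = |CA|² = 0.181185 m²;  d cosθ + r = +0.39728 m.
|ω_lever| = |0.1368·16.86·+0.39728| / 0.181185 = 5.0572 rad/s.

5.06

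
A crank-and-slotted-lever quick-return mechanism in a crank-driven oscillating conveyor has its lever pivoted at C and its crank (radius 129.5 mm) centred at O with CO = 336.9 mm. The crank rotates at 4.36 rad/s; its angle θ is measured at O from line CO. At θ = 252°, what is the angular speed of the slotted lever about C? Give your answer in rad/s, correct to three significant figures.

0.139

ω = 4.36 rad/s
Crank pin A relative to C: A = (d + r cosθ, r sinθ); lever angle φ = atan2(r sinθ, d + r cosθ).
Differentiating tanφ: φ̇ = rω(d cosθ + r)/(d² + r² + 2dr cosθ).
d² + r² + 2dr cosθ = |CA|² = 0.103308 m²;  d cosθ + r = +0.025392 m.
|ω_lever| = |0.1295·4.36·+0.025392| / 0.103308 = 0.13878 rad/s.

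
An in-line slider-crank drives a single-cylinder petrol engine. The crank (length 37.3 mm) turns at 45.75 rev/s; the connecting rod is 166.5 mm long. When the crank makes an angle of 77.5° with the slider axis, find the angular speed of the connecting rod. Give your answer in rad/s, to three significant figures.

14.3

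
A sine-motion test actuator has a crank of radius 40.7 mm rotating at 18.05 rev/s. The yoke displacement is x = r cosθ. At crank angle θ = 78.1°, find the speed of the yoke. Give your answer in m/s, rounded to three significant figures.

4.52

ω = 113.4 rad/s (from 18.05 rev/s).
x = r cosθ ⇒ ẋ = −rω sinθ.
|v| = rω|sinθ| = 0.0407·113.4·|sin 78.1°| = 4.5166 m/s.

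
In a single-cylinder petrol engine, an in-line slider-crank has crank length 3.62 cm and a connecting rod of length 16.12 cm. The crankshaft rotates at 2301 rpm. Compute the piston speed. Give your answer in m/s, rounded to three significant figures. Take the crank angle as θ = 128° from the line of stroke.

5.91

ω = 2π·2301/60 = 241 rad/s
For an in-line slider-crank, x = r cosθ + √(L² − r² sin²θ), so v = −rω sinθ·[1 + r cosθ/√(L² − r² sin²θ)].
With r = 0.0362 m, L = 0.1612 m, θ = 128°: √(L² − r² sin²θ) = 0.15866 m.
v = −0.0362·241·0.78801·[1 + 0.0362·-0.61566/0.15866] = -5.9081 m/s.
|v| = 5.9081 m/s.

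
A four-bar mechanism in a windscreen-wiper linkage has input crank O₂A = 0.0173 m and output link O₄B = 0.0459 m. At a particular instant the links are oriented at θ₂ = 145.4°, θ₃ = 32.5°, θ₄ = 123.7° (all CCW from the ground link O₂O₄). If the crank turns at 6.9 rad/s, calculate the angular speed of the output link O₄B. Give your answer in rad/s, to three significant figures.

2.40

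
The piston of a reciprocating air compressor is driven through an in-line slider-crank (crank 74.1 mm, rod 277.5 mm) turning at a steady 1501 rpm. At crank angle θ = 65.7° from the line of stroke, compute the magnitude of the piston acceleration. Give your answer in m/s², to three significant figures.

ω = 2π·1501/60 = 157.2 rad/s
x(θ) = r cosθ + √(L² − r² sin²θ); with ω constant, a = ω²·d²x/dθ².
d²x/dθ² = −r cosθ − r²(cos2θ)/√u − r⁴ sin²2θ/(4u^{3/2}),  u = L² − r² sin²θ = 0.0724453 m².
Substituting r = 0.0741 m, L = 0.2775 m, θ = 65.7°: d²x/dθ² = -0.01722 m.
a = ω²·d²x/dθ² = (157.2)²·(-0.01722) = -425.45 m/s²;  |a| = 425.45 m/s².

425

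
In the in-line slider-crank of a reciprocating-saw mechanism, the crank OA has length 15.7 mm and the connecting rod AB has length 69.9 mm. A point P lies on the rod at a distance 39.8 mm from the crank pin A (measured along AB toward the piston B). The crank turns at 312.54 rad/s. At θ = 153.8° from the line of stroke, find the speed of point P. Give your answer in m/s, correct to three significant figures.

ω = 312.5 rad/s.  Crank-pin speed |V_A| = rω = 4.9069 m/s, perpendicular to OA.
Rod angle: sinφ = −(r/L) sinθ ⇒ φ = -5.691°; ω_rod = −rω cosθ/√(L²−r²sin²θ) = +63.298 rad/s.
V_P = V_A + ω_rod × AP, with AP = 0.0398 m along the rod.
Components: V_Px = −rω sinθ − a·ω_rod·sinφ = -1.9166 m/s;  V_Py = rω cosθ + a·ω_rod·cosφ = -1.8959 m/s.
|V_P| = √(V_Px² + V_Py²) = 2.6959 m/s.

2.70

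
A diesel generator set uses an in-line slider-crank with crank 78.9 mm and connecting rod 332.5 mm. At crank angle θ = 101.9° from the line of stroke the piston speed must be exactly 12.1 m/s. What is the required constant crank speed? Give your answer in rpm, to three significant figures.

For an in-line slider-crank, |v_piston| = rω|sinθ|·[1 + r cosθ/√(L² − r² sin²θ)].
With r = 0.0789 m, L = 0.3325 m, θ = 101.9°: the bracketed kinematic factor |dx/dθ| = 0.073321 m.
ω = v/|dx/dθ| = 12.1/0.073321 = 165.03 rad/s.
N = 60ω/(2π) = 1575.9 rpm.

1580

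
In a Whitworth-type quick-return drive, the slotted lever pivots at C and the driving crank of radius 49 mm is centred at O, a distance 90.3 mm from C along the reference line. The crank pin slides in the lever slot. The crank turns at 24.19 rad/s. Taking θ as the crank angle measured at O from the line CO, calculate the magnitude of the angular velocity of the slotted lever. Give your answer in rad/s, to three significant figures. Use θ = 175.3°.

28.0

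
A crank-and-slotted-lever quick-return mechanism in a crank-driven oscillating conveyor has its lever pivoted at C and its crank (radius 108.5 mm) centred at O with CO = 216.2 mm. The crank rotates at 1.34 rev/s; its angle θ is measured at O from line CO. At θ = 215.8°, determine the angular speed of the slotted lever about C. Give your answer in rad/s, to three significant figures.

2.98

ω = 8.419 rad/s (from 1.34 rev/s).
Crank pin A relative to C: A = (d + r cosθ, r sinθ); lever angle φ = atan2(r sinθ, d + r cosθ).
Differentiating tanφ: φ̇ = rω(d cosθ + r)/(d² + r² + 2dr cosθ).
d² + r² + 2dr cosθ = |CA|² = 0.0204633 m²;  d cosθ + r = -0.066852 m.
|ω_lever| = |0.1085·8.419·-0.066852| / 0.0204633 = 2.9844 rad/s.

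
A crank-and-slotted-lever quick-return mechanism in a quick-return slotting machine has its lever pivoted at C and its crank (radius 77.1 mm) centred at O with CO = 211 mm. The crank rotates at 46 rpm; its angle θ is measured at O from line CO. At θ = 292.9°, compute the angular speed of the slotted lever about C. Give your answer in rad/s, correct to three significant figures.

0.937

ω = 4.817 rad/s (from 46 rpm).
Crank pin A relative to C: A = (d + r cosθ, r sinθ); lever angle φ = atan2(r sinθ, d + r cosθ).
Differentiating tanφ: φ̇ = rω(d cosθ + r)/(d² + r² + 2dr cosθ).
d² + r² + 2dr cosθ = |CA|² = 0.063126 m²;  d cosθ + r = +0.15921 m.
|ω_lever| = |0.0771·4.817·+0.15921| / 0.063126 = 0.93668 rad/s.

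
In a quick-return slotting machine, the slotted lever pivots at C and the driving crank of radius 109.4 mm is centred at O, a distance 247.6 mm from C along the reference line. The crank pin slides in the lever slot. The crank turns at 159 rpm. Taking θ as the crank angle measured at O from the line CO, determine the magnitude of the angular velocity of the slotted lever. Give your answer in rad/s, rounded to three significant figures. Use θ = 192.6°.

11.8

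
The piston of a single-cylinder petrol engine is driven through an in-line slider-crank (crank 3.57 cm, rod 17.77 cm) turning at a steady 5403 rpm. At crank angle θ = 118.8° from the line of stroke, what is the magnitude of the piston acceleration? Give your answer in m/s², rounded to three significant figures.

ω = 2π·5403/60 = 565.8 rad/s
x(θ) = r cosθ + √(L² − r² sin²θ); with ω constant, a = ω²·d²x/dθ².
d²x/dθ² = −r cosθ − r²(cos2θ)/√u − r⁴ sin²2θ/(4u^{3/2}),  u = L² − r² sin²θ = 0.0305986 m².
Substituting r = 0.0357 m, L = 0.1777 m, θ = 118.8°: d²x/dθ² = +0.021049 m.
a = ω²·d²x/dθ² = (565.8)²·(+0.021049) = +6738.3 m/s²;  |a| = 6738.3 m/s².

6740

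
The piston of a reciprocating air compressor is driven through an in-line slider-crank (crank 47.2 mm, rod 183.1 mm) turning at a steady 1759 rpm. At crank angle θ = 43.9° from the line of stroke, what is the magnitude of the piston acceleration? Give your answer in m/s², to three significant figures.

1180

ω = 2π·1759/60 = 184.2 rad/s
x(θ) = r cosθ + √(L² − r² sin²θ); with ω constant, a = ω²·d²x/dθ².
d²x/dθ² = −r cosθ − r²(cos2θ)/√u − r⁴ sin²2θ/(4u^{3/2}),  u = L² − r² sin²θ = 0.0324545 m².
Substituting r = 0.0472 m, L = 0.1831 m, θ = 43.9°: d²x/dθ² = -0.034697 m.
a = ω²·d²x/dθ² = (184.2)²·(-0.034697) = -1177.3 m/s²;  |a| = 1177.3 m/s².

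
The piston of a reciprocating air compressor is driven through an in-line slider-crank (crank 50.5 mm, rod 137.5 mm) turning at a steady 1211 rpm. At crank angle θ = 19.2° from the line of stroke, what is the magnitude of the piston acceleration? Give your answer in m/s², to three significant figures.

ω = 2π·1211/60 = 126.8 rad/s
x(θ) = r cosθ + √(L² − r² sin²θ); with ω constant, a = ω²·d²x/dθ².
d²x/dθ² = −r cosθ − r²(cos2θ)/√u − r⁴ sin²2θ/(4u^{3/2}),  u = L² − r² sin²θ = 0.0186304 m².
Substituting r = 0.0505 m, L = 0.1375 m, θ = 19.2°: d²x/dθ² = -0.06258 m.
a = ω²·d²x/dθ² = (126.8)²·(-0.06258) = -1006.4 m/s²;  |a| = 1006.4 m/s².

1010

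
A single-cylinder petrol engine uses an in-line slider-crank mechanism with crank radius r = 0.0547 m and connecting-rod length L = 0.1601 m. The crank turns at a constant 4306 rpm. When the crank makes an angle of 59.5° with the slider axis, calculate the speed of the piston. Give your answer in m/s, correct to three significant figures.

25.1

ω = 2π·4306/60 = 450.9 rad/s
For an in-line slider-crank, x = r cosθ + √(L² − r² sin²θ), so v = −rω sinθ·[1 + r cosθ/√(L² − r² sin²θ)].
With r = 0.0547 m, L = 0.1601 m, θ = 59.5°: √(L² − r² sin²θ) = 0.15301 m.
v = −0.0547·450.9·0.86163·[1 + 0.0547·0.50754/0.15301] = -25.109 m/s.
|v| = 25.109 m/s.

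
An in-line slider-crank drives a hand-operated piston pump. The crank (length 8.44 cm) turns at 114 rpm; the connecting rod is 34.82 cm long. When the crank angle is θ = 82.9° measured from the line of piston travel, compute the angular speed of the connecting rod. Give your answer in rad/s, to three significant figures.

0.368

ω = 11.94 rad/s (converted from 114 rpm).
The rod makes angle φ with the slider axis where L sinφ = r sinθ; differentiating, L cosφ·φ̇ = r ω cosθ.
L cosφ = √(L² − r² sin²θ) = 0.33798 m.
|ω_rod| = r ω |cosθ| / √(L² − r² sin²θ) = 0.0844·11.94·0.12360/0.33798 = 0.36848 rad/s.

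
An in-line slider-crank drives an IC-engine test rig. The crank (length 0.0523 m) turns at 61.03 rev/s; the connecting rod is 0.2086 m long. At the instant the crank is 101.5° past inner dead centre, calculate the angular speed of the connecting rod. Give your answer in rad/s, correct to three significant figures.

19.8

ω = 383.5 rad/s (converted from 61.03 rev/s).
The rod makes angle φ with the slider axis where L sinφ = r sinθ; differentiating, L cosφ·φ̇ = r ω cosθ.
L cosφ = √(L² − r² sin²θ) = 0.20221 m.
|ω_rod| = r ω |cosθ| / √(L² − r² sin²θ) = 0.0523·383.5·0.19937/0.20221 = 19.774 rad/s.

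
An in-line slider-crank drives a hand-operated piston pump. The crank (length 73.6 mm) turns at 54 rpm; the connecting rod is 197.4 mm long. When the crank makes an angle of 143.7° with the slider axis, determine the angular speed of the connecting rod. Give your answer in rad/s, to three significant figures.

ω = 5.655 rad/s (converted from 54 rpm).
The rod makes angle φ with the slider axis where L sinφ = r sinθ; differentiating, L cosφ·φ̇ = r ω cosθ.
L cosφ = √(L² − r² sin²θ) = 0.19253 m.
|ω_rod| = r ω |cosθ| / √(L² − r² sin²θ) = 0.0736·5.655·0.80593/0.19253 = 1.7422 rad/s.

1.74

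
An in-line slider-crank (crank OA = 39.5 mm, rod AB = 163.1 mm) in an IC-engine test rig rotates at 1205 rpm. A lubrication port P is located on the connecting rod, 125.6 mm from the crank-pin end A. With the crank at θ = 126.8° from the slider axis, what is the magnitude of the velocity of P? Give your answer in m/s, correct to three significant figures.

3.60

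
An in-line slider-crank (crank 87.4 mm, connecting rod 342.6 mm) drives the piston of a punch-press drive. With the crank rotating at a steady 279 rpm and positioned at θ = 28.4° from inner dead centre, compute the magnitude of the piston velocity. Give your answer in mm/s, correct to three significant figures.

ω = 2π·279/60 = 29.22 rad/s
For an in-line slider-crank, x = r cosθ + √(L² − r² sin²θ), so v = −rω sinθ·[1 + r cosθ/√(L² − r² sin²θ)].
With r = 0.0874 m, L = 0.3426 m, θ = 28.4°: √(L² − r² sin²θ) = 0.34007 m.
v = −0.0874·29.22·0.47562·[1 + 0.0874·0.87965/0.34007] = -1.4891 m/s.
|v| = 1.4891 m/s = 1489.1 mm/s.

1490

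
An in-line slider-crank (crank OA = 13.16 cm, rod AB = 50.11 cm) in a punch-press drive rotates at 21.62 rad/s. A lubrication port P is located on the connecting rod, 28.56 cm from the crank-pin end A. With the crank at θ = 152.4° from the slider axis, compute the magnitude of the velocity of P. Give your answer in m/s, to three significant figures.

ω = 21.62 rad/s.  Crank-pin speed |V_A| = rω = 2.8452 m/s, perpendicular to OA.
Rod angle: sinφ = −(r/L) sinθ ⇒ φ = -6.989°; ω_rod = −rω cosθ/√(L²−r²sin²θ) = +5.0694 rad/s.
V_P = V_A + ω_rod × AP, with AP = 0.2856 m along the rod.
Components: V_Px = −rω sinθ − a·ω_rod·sinφ = -1.142 m/s;  V_Py = rω cosθ + a·ω_rod·cosφ = -1.0843 m/s.
|V_P| = √(V_Px² + V_Py²) = 1.5748 m/s.

1.57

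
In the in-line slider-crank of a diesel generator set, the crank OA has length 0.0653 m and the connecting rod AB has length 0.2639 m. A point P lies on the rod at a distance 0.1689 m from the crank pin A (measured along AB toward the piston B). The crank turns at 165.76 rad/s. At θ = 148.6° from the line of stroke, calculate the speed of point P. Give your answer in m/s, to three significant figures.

ω = 165.8 rad/s.  Crank-pin speed |V_A| = rω = 10.824 m/s, perpendicular to OA.
Rod angle: sinφ = −(r/L) sinθ ⇒ φ = -7.407°; ω_rod = −rω cosθ/√(L²−r²sin²θ) = +35.304 rad/s.
V_P = V_A + ω_rod × AP, with AP = 0.1689 m along the rod.
Components: V_Px = −rω sinθ − a·ω_rod·sinφ = -4.8707 m/s;  V_Py = rω cosθ + a·ω_rod·cosφ = -3.3259 m/s.
|V_P| = √(V_Px² + V_Py²) = 5.8979 m/s.

5.90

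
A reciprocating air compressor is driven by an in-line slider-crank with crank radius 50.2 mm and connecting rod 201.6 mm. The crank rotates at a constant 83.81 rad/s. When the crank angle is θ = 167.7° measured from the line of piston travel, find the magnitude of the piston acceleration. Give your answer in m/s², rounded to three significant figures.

ω = 83.81 rad/s
x(θ) = r cosθ + √(L² − r² sin²θ); with ω constant, a = ω²·d²x/dθ².
d²x/dθ² = −r cosθ − r²(cos2θ)/√u − r⁴ sin²2θ/(4u^{3/2}),  u = L² − r² sin²θ = 0.0405282 m².
Substituting r = 0.0502 m, L = 0.2016 m, θ = 167.7°: d²x/dθ² = +0.037632 m.
a = ω²·d²x/dθ² = (83.81)²·(+0.037632) = +264.33 m/s²;  |a| = 264.33 m/s².

264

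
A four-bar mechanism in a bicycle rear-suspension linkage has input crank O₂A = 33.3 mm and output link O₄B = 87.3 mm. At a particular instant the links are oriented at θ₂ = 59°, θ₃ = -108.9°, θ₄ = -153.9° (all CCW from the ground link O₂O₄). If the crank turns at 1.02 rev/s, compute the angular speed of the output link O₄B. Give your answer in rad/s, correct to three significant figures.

0.725

ω₂ = 6.409 rad/s (from 1.02 rev/s).
Differentiating the loop-closure r₂e^{iθ₂}+r₃e^{iθ₃}=r₁+r₄e^{iθ₄} gives r₂ω₂e^{iθ₂}+r₃ω₃e^{iθ₃}=r₄ω₄e^{iθ₄}.
Eliminating the other unknown: ω₄ = r₂ω₂ sin(θ₂−θ₃) / [r₄ sin(θ₄−θ₃)].
Numerator sine = +0.20962; denominator sine = -0.70711.
Result = 0.0333·6.409·(+0.20962) / (0.0873·(-0.70711)) = -0.72469 rad/s; magnitude 0.72469 rad/s.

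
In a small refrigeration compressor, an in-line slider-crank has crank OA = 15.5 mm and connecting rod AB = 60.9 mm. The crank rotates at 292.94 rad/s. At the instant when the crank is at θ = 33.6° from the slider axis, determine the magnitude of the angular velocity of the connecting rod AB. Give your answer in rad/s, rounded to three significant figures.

ω = 292.9 rad/s
The rod makes angle φ with the slider axis where L sinφ = r sinθ; differentiating, L cosφ·φ̇ = r ω cosθ.
L cosφ = √(L² − r² sin²θ) = 0.060293 m.
|ω_rod| = r ω |cosθ| / √(L² − r² sin²θ) = 0.0155·292.9·0.83292/0.060293 = 62.726 rad/s.

62.7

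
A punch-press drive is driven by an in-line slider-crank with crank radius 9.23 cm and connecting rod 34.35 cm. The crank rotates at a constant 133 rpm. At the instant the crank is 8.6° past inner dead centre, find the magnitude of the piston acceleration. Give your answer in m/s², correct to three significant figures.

ω = 2π·133/60 = 13.93 rad/s
x(θ) = r cosθ + √(L² − r² sin²θ); with ω constant, a = ω²·d²x/dθ².
d²x/dθ² = −r cosθ − r²(cos2θ)/√u − r⁴ sin²2θ/(4u^{3/2}),  u = L² − r² sin²θ = 0.117802 m².
Substituting r = 0.0923 m, L = 0.3435 m, θ = 8.6°: d²x/dθ² = -0.11501 m.
a = ω²·d²x/dθ² = (13.93)²·(-0.11501) = -22.31 m/s²;  |a| = 22.31 m/s².

22.3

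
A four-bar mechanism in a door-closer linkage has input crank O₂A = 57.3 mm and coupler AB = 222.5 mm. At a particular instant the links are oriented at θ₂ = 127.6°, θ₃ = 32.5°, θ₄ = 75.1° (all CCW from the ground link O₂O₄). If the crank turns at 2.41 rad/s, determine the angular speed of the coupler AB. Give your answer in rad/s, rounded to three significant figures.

ω₂ = 2.41 rad/s
Differentiating the loop-closure r₂e^{iθ₂}+r₃e^{iθ₃}=r₁+r₄e^{iθ₄} gives r₂ω₂e^{iθ₂}+r₃ω₃e^{iθ₃}=r₄ω₄e^{iθ₄}.
Eliminating the other unknown: ω₃ = r₂ω₂ sin(θ₄−θ₂) / [r₃ sin(θ₃−θ₄)].
Numerator sine = -0.79335; denominator sine = -0.67688.
Result = 0.0573·2.41·(-0.79335) / (0.2225·(-0.67688)) = +0.72744 rad/s; magnitude 0.72744 rad/s.

0.727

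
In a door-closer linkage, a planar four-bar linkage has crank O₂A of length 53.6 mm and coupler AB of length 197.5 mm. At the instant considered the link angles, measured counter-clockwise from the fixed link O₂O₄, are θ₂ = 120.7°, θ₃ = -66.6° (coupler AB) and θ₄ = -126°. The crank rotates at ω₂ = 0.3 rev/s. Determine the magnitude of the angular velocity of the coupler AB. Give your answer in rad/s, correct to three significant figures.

0.546

ω₂ = 1.885 rad/s (from 0.3 rev/s).
Differentiating the loop-closure r₂e^{iθ₂}+r₃e^{iθ₃}=r₁+r₄e^{iθ₄} gives r₂ω₂e^{iθ₂}+r₃ω₃e^{iθ₃}=r₄ω₄e^{iθ₄}.
Eliminating the other unknown: ω₃ = r₂ω₂ sin(θ₄−θ₂) / [r₃ sin(θ₃−θ₄)].
Numerator sine = +0.91845; denominator sine = +0.86074.
Result = 0.0536·1.885·(+0.91845) / (0.1975·(+0.86074)) = +0.54586 rad/s; magnitude 0.54586 rad/s.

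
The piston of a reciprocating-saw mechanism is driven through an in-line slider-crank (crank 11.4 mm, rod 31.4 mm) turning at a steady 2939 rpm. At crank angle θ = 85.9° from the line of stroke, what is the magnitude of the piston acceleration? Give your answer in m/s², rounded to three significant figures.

ω = 2π·2939/60 = 307.8 rad/s
x(θ) = r cosθ + √(L² − r² sin²θ); with ω constant, a = ω²·d²x/dθ².
d²x/dθ² = −r cosθ − r²(cos2θ)/√u − r⁴ sin²2θ/(4u^{3/2}),  u = L² − r² sin²θ = 0.000856664 m².
Substituting r = 0.0114 m, L = 0.0314 m, θ = 85.9°: d²x/dθ² = +0.0035763 m.
a = ω²·d²x/dθ² = (307.8)²·(+0.0035763) = +338.76 m/s²;  |a| = 338.76 m/s².

339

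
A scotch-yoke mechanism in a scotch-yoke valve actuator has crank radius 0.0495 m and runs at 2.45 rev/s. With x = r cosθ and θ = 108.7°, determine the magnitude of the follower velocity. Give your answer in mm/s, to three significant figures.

ω = 15.39 rad/s (from 2.45 rev/s).
x = r cosθ ⇒ ẋ = −rω sinθ.
|v| = rω|sinθ| = 0.0495·15.39·|sin 108.7°| = 0.72177 m/s = 721.77 mm/s.

722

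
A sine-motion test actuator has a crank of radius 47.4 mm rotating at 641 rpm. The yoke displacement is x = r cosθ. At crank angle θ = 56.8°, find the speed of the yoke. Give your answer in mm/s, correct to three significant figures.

2660

ω = 67.13 rad/s (from 641 rpm).
x = r cosθ ⇒ ẋ = −rω sinθ.
|v| = rω|sinθ| = 0.0474·67.13·|sin 56.8°| = 2.6624 m/s = 2662.4 mm/s.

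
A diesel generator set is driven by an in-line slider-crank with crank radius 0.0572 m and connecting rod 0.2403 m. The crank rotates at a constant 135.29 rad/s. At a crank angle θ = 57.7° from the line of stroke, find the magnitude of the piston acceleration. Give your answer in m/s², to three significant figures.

ω = 135.3 rad/s
x(θ) = r cosθ + √(L² − r² sin²θ); with ω constant, a = ω²·d²x/dθ².
d²x/dθ² = −r cosθ − r²(cos2θ)/√u − r⁴ sin²2θ/(4u^{3/2}),  u = L² − r² sin²θ = 0.0554065 m².
Substituting r = 0.0572 m, L = 0.2403 m, θ = 57.7°: d²x/dθ² = -0.02477 m.
a = ω²·d²x/dθ² = (135.3)²·(-0.02477) = -453.38 m/s²;  |a| = 453.38 m/s².

453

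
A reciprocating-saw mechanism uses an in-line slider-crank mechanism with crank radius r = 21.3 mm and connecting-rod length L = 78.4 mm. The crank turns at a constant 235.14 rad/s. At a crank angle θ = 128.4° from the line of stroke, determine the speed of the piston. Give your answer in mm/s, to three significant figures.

ω = 235.1 rad/s
For an in-line slider-crank, x = r cosθ + √(L² − r² sin²θ), so v = −rω sinθ·[1 + r cosθ/√(L² − r² sin²θ)].
With r = 0.0213 m, L = 0.0784 m, θ = 128.4°: √(L² − r² sin²θ) = 0.076602 m.
v = −0.0213·235.1·0.78369·[1 + 0.0213·-0.62115/0.076602] = -3.2472 m/s.
|v| = 3.2472 m/s = 3247.2 mm/s.

3250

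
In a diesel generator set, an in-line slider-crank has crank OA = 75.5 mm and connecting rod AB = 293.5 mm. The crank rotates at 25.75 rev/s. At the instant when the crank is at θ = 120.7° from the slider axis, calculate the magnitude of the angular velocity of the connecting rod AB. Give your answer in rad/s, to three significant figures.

21.8

ω = 161.8 rad/s (converted from 25.75 rev/s).
The rod makes angle φ with the slider axis where L sinφ = r sinθ; differentiating, L cosφ·φ̇ = r ω cosθ.
L cosφ = √(L² − r² sin²θ) = 0.28623 m.
|ω_rod| = r ω |cosθ| / √(L² − r² sin²θ) = 0.0755·161.8·0.51054/0.28623 = 21.788 rad/s.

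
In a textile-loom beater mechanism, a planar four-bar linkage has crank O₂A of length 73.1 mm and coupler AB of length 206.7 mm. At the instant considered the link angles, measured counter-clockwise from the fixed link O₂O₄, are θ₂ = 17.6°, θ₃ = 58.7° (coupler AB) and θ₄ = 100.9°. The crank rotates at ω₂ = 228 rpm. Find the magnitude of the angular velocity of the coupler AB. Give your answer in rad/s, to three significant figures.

ω₂ = 23.88 rad/s (from 228 rpm).
Differentiating the loop-closure r₂e^{iθ₂}+r₃e^{iθ₃}=r₁+r₄e^{iθ₄} gives r₂ω₂e^{iθ₂}+r₃ω₃e^{iθ₃}=r₄ω₄e^{iθ₄}.
Eliminating the other unknown: ω₃ = r₂ω₂ sin(θ₄−θ₂) / [r₃ sin(θ₃−θ₄)].
Numerator sine = +0.99317; denominator sine = -0.67172.
Result = 0.0731·23.88·(+0.99317) / (0.2067·(-0.67172)) = -12.485 rad/s; magnitude 12.485 rad/s.

12.5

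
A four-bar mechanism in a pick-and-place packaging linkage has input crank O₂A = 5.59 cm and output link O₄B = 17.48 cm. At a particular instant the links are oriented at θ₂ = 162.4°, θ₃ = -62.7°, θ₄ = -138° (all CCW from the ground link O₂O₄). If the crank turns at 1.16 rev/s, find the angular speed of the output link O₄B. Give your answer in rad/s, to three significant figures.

1.71

ω₂ = 7.288 rad/s (from 1.16 rev/s).
Differentiating the loop-closure r₂e^{iθ₂}+r₃e^{iθ₃}=r₁+r₄e^{iθ₄} gives r₂ω₂e^{iθ₂}+r₃ω₃e^{iθ₃}=r₄ω₄e^{iθ₄}.
Eliminating the other unknown: ω₄ = r₂ω₂ sin(θ₂−θ₃) / [r₄ sin(θ₄−θ₃)].
Numerator sine = -0.70834; denominator sine = -0.96727.
Result = 0.0559·7.288·(-0.70834) / (0.1748·(-0.96727)) = +1.7069 rad/s; magnitude 1.7069 rad/s.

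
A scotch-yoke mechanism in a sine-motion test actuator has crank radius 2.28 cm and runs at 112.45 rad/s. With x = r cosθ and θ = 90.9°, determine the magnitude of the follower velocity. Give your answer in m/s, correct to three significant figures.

ω = 112.5 rad/s
x = r cosθ ⇒ ẋ = −rω sinθ.
|v| = rω|sinθ| = 0.0228·112.5·|sin 90.9°| = 2.5635 m/s.

2.56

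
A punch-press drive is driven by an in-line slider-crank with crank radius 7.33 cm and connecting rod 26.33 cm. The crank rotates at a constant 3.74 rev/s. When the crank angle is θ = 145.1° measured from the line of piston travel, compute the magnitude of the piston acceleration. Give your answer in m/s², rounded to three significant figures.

ω = 2π·3.74 = 23.5 rad/s
x(θ) = r cosθ + √(L² − r² sin²θ); with ω constant, a = ω²·d²x/dθ².
d²x/dθ² = −r cosθ − r²(cos2θ)/√u − r⁴ sin²2θ/(4u^{3/2}),  u = L² − r² sin²θ = 0.0675681 m².
Substituting r = 0.0733 m, L = 0.2633 m, θ = 145.1°: d²x/dθ² = +0.052618 m.
a = ω²·d²x/dθ² = (23.5)²·(+0.052618) = +29.056 m/s²;  |a| = 29.056 m/s².

29.1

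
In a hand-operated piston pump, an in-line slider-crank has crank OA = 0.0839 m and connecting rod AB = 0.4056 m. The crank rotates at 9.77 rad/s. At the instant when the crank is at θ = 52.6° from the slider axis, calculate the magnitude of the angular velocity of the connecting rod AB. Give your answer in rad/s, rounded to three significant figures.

1.24

ω = 9.77 rad/s
The rod makes angle φ with the slider axis where L sinφ = r sinθ; differentiating, L cosφ·φ̇ = r ω cosθ.
L cosφ = √(L² − r² sin²θ) = 0.40009 m.
|ω_rod| = r ω |cosθ| / √(L² − r² sin²θ) = 0.0839·9.77·0.60738/0.40009 = 1.2444 rad/s.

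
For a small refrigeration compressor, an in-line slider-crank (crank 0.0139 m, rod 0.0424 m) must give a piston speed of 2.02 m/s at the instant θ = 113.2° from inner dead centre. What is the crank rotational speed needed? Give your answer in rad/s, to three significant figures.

For an in-line slider-crank, |v_piston| = rω|sinθ|·[1 + r cosθ/√(L² − r² sin²θ)].
With r = 0.0139 m, L = 0.0424 m, θ = 113.2°: the bracketed kinematic factor |dx/dθ| = 0.011046 m.
ω = v/|dx/dθ| = 2.02/0.011046 = 182.88 rad/s.

183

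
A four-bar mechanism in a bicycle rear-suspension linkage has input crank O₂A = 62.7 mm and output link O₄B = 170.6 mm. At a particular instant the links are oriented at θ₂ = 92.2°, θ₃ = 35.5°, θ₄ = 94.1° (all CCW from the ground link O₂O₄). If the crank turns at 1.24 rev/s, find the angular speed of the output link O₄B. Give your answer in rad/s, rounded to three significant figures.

2.80

ω₂ = 7.791 rad/s (from 1.24 rev/s).
Differentiating the loop-closure r₂e^{iθ₂}+r₃e^{iθ₃}=r₁+r₄e^{iθ₄} gives r₂ω₂e^{iθ₂}+r₃ω₃e^{iθ₃}=r₄ω₄e^{iθ₄}.
Eliminating the other unknown: ω₄ = r₂ω₂ sin(θ₂−θ₃) / [r₄ sin(θ₄−θ₃)].
Numerator sine = +0.83581; denominator sine = +0.85355.
Result = 0.0627·7.791·(+0.83581) / (0.1706·(+0.85355)) = +2.8039 rad/s; magnitude 2.8039 rad/s.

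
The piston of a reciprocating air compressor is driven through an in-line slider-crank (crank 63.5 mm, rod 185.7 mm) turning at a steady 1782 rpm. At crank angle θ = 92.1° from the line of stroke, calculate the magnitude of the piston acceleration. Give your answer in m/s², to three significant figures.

883

ω = 2π·1782/60 = 186.6 rad/s
x(θ) = r cosθ + √(L² − r² sin²θ); with ω constant, a = ω²·d²x/dθ².
d²x/dθ² = −r cosθ − r²(cos2θ)/√u − r⁴ sin²2θ/(4u^{3/2}),  u = L² − r² sin²θ = 0.0304577 m².
Substituting r = 0.0635 m, L = 0.1857 m, θ = 92.1°: d²x/dθ² = +0.025365 m.
a = ω²·d²x/dθ² = (186.6)²·(+0.025365) = +883.31 m/s²;  |a| = 883.31 m/s².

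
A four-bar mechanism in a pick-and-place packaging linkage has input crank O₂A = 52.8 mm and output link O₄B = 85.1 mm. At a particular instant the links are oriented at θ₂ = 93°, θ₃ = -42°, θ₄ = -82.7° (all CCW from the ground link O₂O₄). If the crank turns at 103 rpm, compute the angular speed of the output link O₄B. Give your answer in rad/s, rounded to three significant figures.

ω₂ = 10.79 rad/s (from 103 rpm).
Differentiating the loop-closure r₂e^{iθ₂}+r₃e^{iθ₃}=r₁+r₄e^{iθ₄} gives r₂ω₂e^{iθ₂}+r₃ω₃e^{iθ₃}=r₄ω₄e^{iθ₄}.
Eliminating the other unknown: ω₄ = r₂ω₂ sin(θ₂−θ₃) / [r₄ sin(θ₄−θ₃)].
Numerator sine = +0.70711; denominator sine = -0.65210.
Result = 0.0528·10.79·(+0.70711) / (0.0851·(-0.65210)) = -7.2567 rad/s; magnitude 7.2567 rad/s.

7.26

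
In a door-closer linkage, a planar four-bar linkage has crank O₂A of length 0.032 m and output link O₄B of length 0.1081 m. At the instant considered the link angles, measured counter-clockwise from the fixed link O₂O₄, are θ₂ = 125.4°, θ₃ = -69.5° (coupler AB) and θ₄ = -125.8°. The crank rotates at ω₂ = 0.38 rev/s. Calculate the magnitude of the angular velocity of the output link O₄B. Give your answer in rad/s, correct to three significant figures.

0.218

ω₂ = 2.388 rad/s (from 0.38 rev/s).
Differentiating the loop-closure r₂e^{iθ₂}+r₃e^{iθ₃}=r₁+r₄e^{iθ₄} gives r₂ω₂e^{iθ₂}+r₃ω₃e^{iθ₃}=r₄ω₄e^{iθ₄}.
Eliminating the other unknown: ω₄ = r₂ω₂ sin(θ₂−θ₃) / [r₄ sin(θ₄−θ₃)].
Numerator sine = -0.25713; denominator sine = -0.83195.
Result = 0.032·2.388·(-0.25713) / (0.1081·(-0.83195)) = +0.21845 rad/s; magnitude 0.21845 rad/s.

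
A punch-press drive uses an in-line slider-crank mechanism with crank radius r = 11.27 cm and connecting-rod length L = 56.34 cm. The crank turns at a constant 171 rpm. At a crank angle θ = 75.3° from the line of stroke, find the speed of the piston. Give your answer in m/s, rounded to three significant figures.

2.05

ω = 2π·171/60 = 17.91 rad/s
For an in-line slider-crank, x = r cosθ + √(L² − r² sin²θ), so v = −rω sinθ·[1 + r cosθ/√(L² − r² sin²θ)].
With r = 0.1127 m, L = 0.5634 m, θ = 75.3°: √(L² − r² sin²θ) = 0.55275 m.
v = −0.1127·17.91·0.96727·[1 + 0.1127·0.25376/0.55275] = -2.0531 m/s.
|v| = 2.0531 m/s.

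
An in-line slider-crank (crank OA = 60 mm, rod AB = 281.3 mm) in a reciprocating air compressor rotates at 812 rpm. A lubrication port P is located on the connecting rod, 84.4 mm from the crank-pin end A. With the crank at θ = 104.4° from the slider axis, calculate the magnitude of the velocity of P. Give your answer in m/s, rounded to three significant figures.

4.94

ω = 85.03 rad/s.  Crank-pin speed |V_A| = rω = 5.1019 m/s, perpendicular to OA.
Rod angle: sinφ = −(r/L) sinθ ⇒ φ = -11.923°; ω_rod = −rω cosθ/√(L²−r²sin²θ) = +4.6099 rad/s.
V_P = V_A + ω_rod × AP, with AP = 0.0844 m along the rod.
Components: V_Px = −rω sinθ − a·ω_rod·sinφ = -4.8613 m/s;  V_Py = rω cosθ + a·ω_rod·cosφ = -0.88812 m/s.
|V_P| = √(V_Px² + V_Py²) = 4.9417 m/s.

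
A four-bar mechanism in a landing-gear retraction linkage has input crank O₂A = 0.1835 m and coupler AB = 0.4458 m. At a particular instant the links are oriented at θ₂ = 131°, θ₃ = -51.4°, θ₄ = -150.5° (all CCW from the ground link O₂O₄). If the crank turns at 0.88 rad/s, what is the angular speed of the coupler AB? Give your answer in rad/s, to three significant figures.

0.359

ω₂ = 0.88 rad/s
Differentiating the loop-closure r₂e^{iθ₂}+r₃e^{iθ₃}=r₁+r₄e^{iθ₄} gives r₂ω₂e^{iθ₂}+r₃ω₃e^{iθ₃}=r₄ω₄e^{iθ₄}.
Eliminating the other unknown: ω₃ = r₂ω₂ sin(θ₄−θ₂) / [r₃ sin(θ₃−θ₄)].
Numerator sine = +0.97992; denominator sine = +0.98741.
Result = 0.1835·0.88·(+0.97992) / (0.4458·(+0.98741)) = +0.35948 rad/s; magnitude 0.35948 rad/s.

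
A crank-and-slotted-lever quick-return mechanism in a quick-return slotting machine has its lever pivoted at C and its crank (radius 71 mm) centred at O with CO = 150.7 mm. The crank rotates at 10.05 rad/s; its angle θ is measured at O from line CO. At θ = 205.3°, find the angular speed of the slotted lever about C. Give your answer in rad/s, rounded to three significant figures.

ω = 10.05 rad/s
Crank pin A relative to C: A = (d + r cosθ, r sinθ); lever angle φ = atan2(r sinθ, d + r cosθ).
Differentiating tanφ: φ̇ = rω(d cosθ + r)/(d² + r² + 2dr cosθ).
d² + r² + 2dr cosθ = |CA|² = 0.00840467 m²;  d cosθ + r = -0.065245 m.
|ω_lever| = |0.071·10.05·-0.065245| / 0.00840467 = 5.5393 rad/s.

5.54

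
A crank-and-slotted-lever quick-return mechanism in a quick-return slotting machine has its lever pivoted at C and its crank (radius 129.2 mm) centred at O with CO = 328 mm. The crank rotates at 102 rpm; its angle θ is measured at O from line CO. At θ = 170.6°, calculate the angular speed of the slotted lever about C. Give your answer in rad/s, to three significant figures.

ω = 10.68 rad/s (from 102 rpm).
Crank pin A relative to C: A = (d + r cosθ, r sinθ); lever angle φ = atan2(r sinθ, d + r cosθ).
Differentiating tanφ: φ̇ = rω(d cosθ + r)/(d² + r² + 2dr cosθ).
d² + r² + 2dr cosθ = |CA|² = 0.0406595 m²;  d cosθ + r = -0.1944 m.
|ω_lever| = |0.1292·10.68·-0.1944| / 0.0406595 = 6.5981 rad/s.

6.60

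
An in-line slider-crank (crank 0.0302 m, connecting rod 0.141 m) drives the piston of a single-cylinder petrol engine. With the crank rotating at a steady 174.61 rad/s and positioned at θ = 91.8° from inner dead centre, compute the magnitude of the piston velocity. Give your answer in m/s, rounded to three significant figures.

5.23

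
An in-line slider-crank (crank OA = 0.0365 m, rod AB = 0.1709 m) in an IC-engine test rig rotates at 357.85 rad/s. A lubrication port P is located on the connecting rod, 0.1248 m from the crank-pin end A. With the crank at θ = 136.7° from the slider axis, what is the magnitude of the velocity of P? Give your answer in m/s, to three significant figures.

8.33

ω = 357.9 rad/s.  Crank-pin speed |V_A| = rω = 13.062 m/s, perpendicular to OA.
Rod angle: sinφ = −(r/L) sinθ ⇒ φ = -8.423°; ω_rod = −rω cosθ/√(L²−r²sin²θ) = +56.229 rad/s.
V_P = V_A + ω_rod × AP, with AP = 0.1248 m along the rod.
Components: V_Px = −rω sinθ − a·ω_rod·sinφ = -7.93 m/s;  V_Py = rω cosθ + a·ω_rod·cosφ = -2.5642 m/s.
|V_P| = √(V_Px² + V_Py²) = 8.3342 m/s.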